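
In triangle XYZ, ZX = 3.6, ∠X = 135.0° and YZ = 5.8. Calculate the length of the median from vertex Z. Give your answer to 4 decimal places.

m_Z ≈ 4.6393

Law of sines: sin Y = ZX·sin X/YZ ≈ 0.43889.
Since YZ ≥ ZX, only the acute value applies: ∠Y ≈ 26.03°.
Then ∠Z = 180° − ∠X − ∠Y ≈ 18.97°.
Law of sines gives XY = YZ·sin Z/sin X ≈ 2.6659.
Median from Z: ½√(2·YZ² + 2·ZX² − XY²) ≈ 4.6393.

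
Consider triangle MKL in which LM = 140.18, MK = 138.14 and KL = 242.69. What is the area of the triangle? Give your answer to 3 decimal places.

Semiperimeter s = (242.69 + 140.18 + 138.14)/2 = 260.5.
Heron's formula: area = √(260.5·17.815·120.32·122.37) ≈ 8266.2.

area ≈ 8266.230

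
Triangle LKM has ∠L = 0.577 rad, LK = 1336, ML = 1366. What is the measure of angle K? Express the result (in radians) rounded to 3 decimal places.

By the law of cosines, KM² = ML² + LK² − 2·ML·LK·cos L = 5.9182e+05, so KM ≈ 769.3.
Law of cosines again: cos K = (LK² + KM² − ML²)/(2·LK·KM) ≈ 0.24848, so ∠K ≈ 1.320 rad.

∠K ≈ 1.320 rad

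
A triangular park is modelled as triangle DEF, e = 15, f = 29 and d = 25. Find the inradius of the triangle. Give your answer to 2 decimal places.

r ≈ 5.43

Semiperimeter s = (25 + 15 + 29)/2 = 34.5.
Heron's formula: area = √(34.5·9.5·19.5·5.5) ≈ 187.49.
Inradius = area/s = 187.49/34.5 ≈ 5.4344.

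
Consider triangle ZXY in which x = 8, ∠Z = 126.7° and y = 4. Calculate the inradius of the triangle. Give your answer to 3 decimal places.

r ≈ 1.122

By the law of cosines, z² = x² + y² − 2·x·y·cos Z = 118.25, so z ≈ 10.874.
Area = ½·x·y·sin Z ≈ 12.828.
Semiperimeter s = (10.874+8+4)/2 = 11.437.
Inradius = area/s = 12.828/11.437 ≈ 1.1216.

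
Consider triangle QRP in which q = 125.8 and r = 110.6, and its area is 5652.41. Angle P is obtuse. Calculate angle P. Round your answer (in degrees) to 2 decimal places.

∠P ≈ 125.66°

From area = ½·q·r·sin P, we get sin P = 2·area/(q·r) ≈ 0.81251.
Taking the obtuse solution, ∠P ≈ 125.66°.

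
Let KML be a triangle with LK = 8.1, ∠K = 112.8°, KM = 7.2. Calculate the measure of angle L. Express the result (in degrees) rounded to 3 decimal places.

∠L ≈ 31.362°

By the law of cosines, ML² = LK² + KM² − 2·LK·KM·cos K = 162.65, so ML ≈ 12.753.
Law of cosines again: cos L = (ML² + LK² − KM²)/(2·ML·LK) ≈ 0.85390, so ∠L ≈ 31.36°.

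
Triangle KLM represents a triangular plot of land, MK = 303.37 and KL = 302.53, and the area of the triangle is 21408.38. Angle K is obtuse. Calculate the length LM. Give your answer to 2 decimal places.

From area = ½·MK·KL·sin K, we get sin K = 2·area/(MK·KL) ≈ 0.46652.
Taking the obtuse solution, ∠K ≈ 152.19°.
Law of cosines then gives LM ≈ 588.15.

588.15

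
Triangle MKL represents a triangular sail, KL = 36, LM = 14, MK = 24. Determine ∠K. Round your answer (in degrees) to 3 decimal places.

∠K ≈ 14.092°

By the law of cosines, cos K = (MK² + KL² − LM²) / (2·MK·KL) ≈ 0.96991, so ∠K ≈ 14.09°.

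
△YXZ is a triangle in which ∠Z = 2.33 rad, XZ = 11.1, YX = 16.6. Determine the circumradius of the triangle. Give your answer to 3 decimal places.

Law of sines: sin Y = XZ·sin Z/YX ≈ 0.48505.
Since YX ≥ XZ, only the acute value applies: ∠Y ≈ 0.506 rad.
Then ∠X = π − ∠Z − ∠Y ≈ 0.305 rad.
Law of sines gives ZY = YX·sin X/sin Z ≈ 6.8759.
Circumradius = YX/(2 sin Z) ≈ 11.442.

R ≈ 11.442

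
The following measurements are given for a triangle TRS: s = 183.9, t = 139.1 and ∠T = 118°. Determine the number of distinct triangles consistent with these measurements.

s·sin T = 183.9·sin(118°) ≈ 162.4.
Since ∠T is not acute, a triangle exists only if t > s; here t ≤ s, so there is no triangle.

0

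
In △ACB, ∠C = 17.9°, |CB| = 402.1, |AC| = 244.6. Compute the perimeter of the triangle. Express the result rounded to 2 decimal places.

By the law of cosines, |BA|² = |AC|² + |CB|² − 2·|AC|·|CB|·cos C = 34328, so |BA| ≈ 185.28.
Semiperimeter s = (402.1+185.28+244.6)/2 = 415.99.
Perimeter = 402.1 + 185.28 + 244.6 = 831.98.

perimeter ≈ 831.98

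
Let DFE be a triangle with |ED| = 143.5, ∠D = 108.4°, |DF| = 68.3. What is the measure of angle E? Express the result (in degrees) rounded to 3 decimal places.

∠E ≈ 21.437°

By the law of cosines, |FE|² = |ED|² + |DF|² − 2·|ED|·|DF|·cos D = 31445, so |FE| ≈ 177.33.
Law of cosines again: cos E = (|FE|² + |ED|² − |DF|²)/(2·|FE|·|ED|) ≈ 0.93082, so ∠E ≈ 21.44°.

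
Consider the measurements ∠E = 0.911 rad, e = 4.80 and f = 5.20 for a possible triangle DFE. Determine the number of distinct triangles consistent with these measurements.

2

f·sin E = 5.20·sin(0.911 rad) ≈ 4.109.
Since f sin E < e < f (4.109 < 4.80 < 5.20), two triangles exist.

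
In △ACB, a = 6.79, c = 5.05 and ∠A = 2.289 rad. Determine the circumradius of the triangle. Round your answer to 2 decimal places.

R ≈ 4.51

Law of sines: sin C = c·sin A/a ≈ 0.56003.
Since a ≥ c, only the acute value applies: ∠C ≈ 0.594 rad.
Then ∠B = π − ∠A − ∠C ≈ 0.258 rad.
Law of sines gives b = a·sin B/sin A ≈ 2.3023.
Circumradius = a/(2 sin A) ≈ 4.5087.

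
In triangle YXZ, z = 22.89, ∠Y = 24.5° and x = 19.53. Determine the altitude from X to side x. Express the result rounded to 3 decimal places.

By the law of cosines, y² = x² + z² − 2·x·z·cos Y = 91.792, so y ≈ 9.5808.
Area = ½·x·z·sin Y ≈ 92.693.
The altitude from X has length 2·area/x ≈ 9.4923.

9.492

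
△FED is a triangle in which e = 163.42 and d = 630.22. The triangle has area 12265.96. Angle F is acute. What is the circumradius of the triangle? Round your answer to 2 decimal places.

From area = ½·e·d·sin F, we get sin F = 2·area/(e·d) ≈ 0.23820.
Taking the acute solution, ∠F ≈ 13.78°.
Law of cosines then gives f ≈ 473.11.
Circumradius = f/(2 sin F) ≈ 993.11.

R ≈ 993.11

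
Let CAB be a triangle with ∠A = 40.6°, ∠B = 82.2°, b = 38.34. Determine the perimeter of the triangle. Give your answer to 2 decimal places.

96.05

The third angle is ∠C = 180° − ∠A − ∠B = 57.20°.
Law of sines: c = b·sin C/sin B ≈ 32.528.
Law of sines: a = b·sin A/sin B ≈ 25.184.
Semiperimeter s = (32.528+25.184+38.34)/2 = 48.026.
Perimeter = 32.528 + 25.184 + 38.34 = 96.052.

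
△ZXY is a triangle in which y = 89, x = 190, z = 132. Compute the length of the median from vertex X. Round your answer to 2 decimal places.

Median from X: ½√(2·y² + 2·z² − x²) ≈ 60.395.

m_X ≈ 60.39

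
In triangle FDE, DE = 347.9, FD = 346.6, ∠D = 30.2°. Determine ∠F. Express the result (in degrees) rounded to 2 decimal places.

By the law of cosines, EF² = FD² + DE² − 2·FD·DE·cos D = 32734, so EF ≈ 180.92.
Law of cosines again: cos F = (EF² + FD² − DE²)/(2·EF·FD) ≈ 0.25380, so ∠F ≈ 75.30°.

75.30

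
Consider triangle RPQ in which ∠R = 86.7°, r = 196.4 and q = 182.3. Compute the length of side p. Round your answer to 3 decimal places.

84.317

Law of sines: sin Q = q·sin R/r ≈ 0.92667.
Since r ≥ q, only the acute value applies: ∠Q ≈ 67.92°.
Then ∠P = 180° − ∠R − ∠Q ≈ 25.38°.
Law of sines gives p = r·sin P/sin R ≈ 84.317.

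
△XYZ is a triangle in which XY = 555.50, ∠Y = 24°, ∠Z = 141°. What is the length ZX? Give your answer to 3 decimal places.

The third angle is ∠X = 180° − ∠Y − ∠Z = 15.00°.
Law of sines: ZX = XY·sin Y/sin Z ≈ 359.03.

359.026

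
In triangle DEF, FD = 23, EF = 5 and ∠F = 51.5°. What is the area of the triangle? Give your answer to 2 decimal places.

Area = ½·EF·FD·sin F ≈ 45.

45.00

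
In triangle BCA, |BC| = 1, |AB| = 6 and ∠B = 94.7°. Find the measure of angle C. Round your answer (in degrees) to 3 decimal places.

∠C ≈ 75.994°

By the law of cosines, |CA|² = |AB|² + |BC|² − 2·|AB|·|BC|·cos B = 37.983, so |CA| ≈ 6.1631.
Law of cosines again: cos C = (|BC|² + |CA|² − |AB|²)/(2·|BC|·|CA|) ≈ 0.24203, so ∠C ≈ 75.99°.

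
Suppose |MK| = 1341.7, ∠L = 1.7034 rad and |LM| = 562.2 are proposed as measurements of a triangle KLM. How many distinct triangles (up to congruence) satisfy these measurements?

|LM|·sin L = 562.2·sin(1.7034 rad) ≈ 557.3.
Since ∠L is not acute, a triangle exists only if |MK| > |LM|; here |MK| > |LM|, so there is exactly one triangle.

1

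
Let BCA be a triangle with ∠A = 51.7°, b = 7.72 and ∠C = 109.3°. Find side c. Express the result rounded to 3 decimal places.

22.380

The third angle is ∠B = 180° − ∠C − ∠A = 19.00°.
Law of sines: c = b·sin C/sin B ≈ 22.38.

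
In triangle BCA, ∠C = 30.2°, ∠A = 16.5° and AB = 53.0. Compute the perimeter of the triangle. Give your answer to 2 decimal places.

159.61

The third angle is ∠B = 180° − ∠C − ∠A = 133.30°.
Law of sines: CA = AB·sin B/sin C ≈ 76.681.
Law of sines: BC = AB·sin A/sin C ≈ 29.925.
Semiperimeter s = (76.681+53+29.925)/2 = 79.803.
Perimeter = 76.681 + 53 + 29.925 = 159.61.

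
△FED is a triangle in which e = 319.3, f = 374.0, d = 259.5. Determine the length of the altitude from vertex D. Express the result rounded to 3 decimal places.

314.229

Semiperimeter s = (374 + 319.3 + 259.5)/2 = 476.4.
Heron's formula: area = √(476.4·102.4·157.1·216.9) ≈ 40771.
The altitude from D has length 2·area/d ≈ 314.23.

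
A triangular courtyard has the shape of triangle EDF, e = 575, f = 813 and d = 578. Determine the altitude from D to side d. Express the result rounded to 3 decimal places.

Semiperimeter s = (575 + 578 + 813)/2 = 983.
Heron's formula: area = √(983·408·405·170) ≈ 1.6617e+05.
The altitude from D has length 2·area/d ≈ 574.99.

574.991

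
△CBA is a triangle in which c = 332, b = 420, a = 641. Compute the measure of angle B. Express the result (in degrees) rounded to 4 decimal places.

∠B ≈ 35.9156°

By the law of cosines, cos B = (a² + c² − b²) / (2·a·c) ≈ 0.80988, so ∠B ≈ 35.92°.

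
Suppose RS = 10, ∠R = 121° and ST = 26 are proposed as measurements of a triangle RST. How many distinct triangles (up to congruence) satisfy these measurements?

1

RS·sin R = 10·sin(121°) ≈ 8.572.
Since ∠R is not acute, a triangle exists only if ST > RS; here ST > RS, so there is exactly one triangle.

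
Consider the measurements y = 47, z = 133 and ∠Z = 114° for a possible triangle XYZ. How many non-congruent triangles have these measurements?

y·sin Z = 47·sin(114°) ≈ 42.94.
Since ∠Z is not acute, a triangle exists only if z > y; here z > y, so there is exactly one triangle.

1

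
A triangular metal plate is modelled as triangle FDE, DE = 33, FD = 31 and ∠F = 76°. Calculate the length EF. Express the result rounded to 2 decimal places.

21.07

Law of sines: sin E = FD·sin F/DE ≈ 0.91149.
Since DE ≥ FD, only the acute value applies: ∠E ≈ 65.71°.
Then ∠D = 180° − ∠F − ∠E ≈ 38.29°.
Law of sines gives EF = DE·sin D/sin F ≈ 21.073.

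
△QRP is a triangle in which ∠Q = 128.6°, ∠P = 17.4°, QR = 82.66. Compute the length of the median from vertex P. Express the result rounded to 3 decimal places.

The third angle is ∠R = 180° − ∠P − ∠Q = 34.00°.
Law of sines: RP = QR·sin Q/sin P ≈ 216.03.
Law of sines: PQ = QR·sin R/sin P ≈ 154.57.
Median from P: ½√(2·RP² + 2·PQ² − QR²) ≈ 183.22.

183.225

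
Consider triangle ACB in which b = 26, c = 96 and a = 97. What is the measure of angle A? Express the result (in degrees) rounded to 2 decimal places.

84.45

By the law of cosines, cos A = (c² + b² − a²) / (2·c·b) ≈ 0.09675, so ∠A ≈ 84.45°.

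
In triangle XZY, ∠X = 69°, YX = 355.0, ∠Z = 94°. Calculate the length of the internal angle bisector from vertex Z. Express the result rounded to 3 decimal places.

t_Z ≈ 108.072

The third angle is ∠Y = 180° − ∠X − ∠Z = 17.00°.
Law of sines: ZY = YX·sin X/sin Z ≈ 332.23.
Law of sines: XZ = YX·sin Y/sin Z ≈ 104.05.
The bisector from Z has length 2·XZ·ZY·cos(∠Z/2)/(XZ+ZY) ≈ 108.07.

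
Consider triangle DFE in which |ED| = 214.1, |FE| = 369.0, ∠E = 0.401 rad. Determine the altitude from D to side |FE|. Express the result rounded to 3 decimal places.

By the law of cosines, |DF|² = |FE|² + |ED|² − 2·|FE|·|ED|·cos E = 36528, so |DF| ≈ 191.12.
Area = ½·|FE|·|ED|·sin E ≈ 15419.
The altitude from D has length 2·area/|FE| ≈ 83.572.

83.572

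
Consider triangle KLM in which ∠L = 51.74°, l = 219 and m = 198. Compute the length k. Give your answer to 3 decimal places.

276.847

Law of sines: sin M = m·sin L/l ≈ 0.70991.
Since l ≥ m, only the acute value applies: ∠M ≈ 45.23°.
Then ∠K = 180° − ∠L − ∠M ≈ 83.03°.
Law of sines gives k = l·sin K/sin L ≈ 276.85.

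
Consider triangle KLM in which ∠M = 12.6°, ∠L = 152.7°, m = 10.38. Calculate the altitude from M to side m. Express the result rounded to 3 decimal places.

5.538

The third angle is ∠K = 180° − ∠L − ∠M = 14.70°.
Law of sines: k = m·sin K/sin M ≈ 12.075.
Law of sines: l = m·sin L/sin M ≈ 21.824.
Area = ½·m·k·sin L ≈ 28.742.
The altitude from M has length 2·area/m ≈ 5.538.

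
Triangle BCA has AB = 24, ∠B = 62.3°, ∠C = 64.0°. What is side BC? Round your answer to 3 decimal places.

The third angle is ∠A = 180° − ∠B − ∠C = 53.70°.
Law of sines: BC = AB·sin A/sin C ≈ 21.52.

21.520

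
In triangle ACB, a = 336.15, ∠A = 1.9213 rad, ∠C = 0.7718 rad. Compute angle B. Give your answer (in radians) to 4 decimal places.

The third angle is ∠B = π − ∠A − ∠C = 0.4485 rad.

∠B ≈ 0.4485 rad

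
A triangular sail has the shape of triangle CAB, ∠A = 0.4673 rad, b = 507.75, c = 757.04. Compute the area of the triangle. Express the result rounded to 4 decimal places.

86578.8423

Area = ½·b·c·sin A ≈ 86579.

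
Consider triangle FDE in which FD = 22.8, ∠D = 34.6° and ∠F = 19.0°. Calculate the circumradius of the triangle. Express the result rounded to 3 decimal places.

R ≈ 14.163

The third angle is ∠E = 180° − ∠F − ∠D = 126.40°.
Law of sines: DE = FD·sin F/sin E ≈ 9.2223.
Law of sines: EF = FD·sin D/sin E ≈ 16.085.
Circumradius = FD/(2 sin E) ≈ 14.163.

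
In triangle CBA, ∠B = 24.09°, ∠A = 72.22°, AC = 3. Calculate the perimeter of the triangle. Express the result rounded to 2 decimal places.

The third angle is ∠C = 180° − ∠B − ∠A = 83.69°.
Law of sines: BA = AC·sin C/sin B ≈ 7.3053.
Law of sines: CB = AC·sin A/sin B ≈ 6.9988.
Semiperimeter s = (7.3053+3+6.9988)/2 = 8.6521.
Perimeter = 7.3053 + 3 + 6.9988 = 17.304.

perimeter ≈ 17.30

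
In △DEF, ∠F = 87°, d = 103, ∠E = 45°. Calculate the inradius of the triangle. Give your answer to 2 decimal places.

r ≈ 29.70

The third angle is ∠D = 180° − ∠E − ∠F = 48.00°.
Law of sines: e = d·sin E/sin D ≈ 98.005.
Law of sines: f = d·sin F/sin D ≈ 138.41.
Area = ½·d·e·sin F ≈ 5040.3.
Semiperimeter s = (103+98.005+138.41)/2 = 169.71.
Inradius = area/s = 5040.3/169.71 ≈ 29.7.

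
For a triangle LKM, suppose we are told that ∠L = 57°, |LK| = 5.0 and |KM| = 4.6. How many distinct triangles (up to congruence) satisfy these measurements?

|LK|·sin L = 5.0·sin(57°) ≈ 4.193.
Since |LK| sin L < |KM| < |LK| (4.193 < 4.6 < 5.0), two triangles exist.

2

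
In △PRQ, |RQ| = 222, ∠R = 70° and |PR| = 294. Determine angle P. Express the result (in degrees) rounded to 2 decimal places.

By the law of cosines, |QP|² = |PR|² + |RQ|² − 2·|PR|·|RQ|·cos R = 91074, so |QP| ≈ 301.78.
Law of cosines again: cos P = (|QP|² + |PR|² − |RQ|²)/(2·|QP|·|PR|) ≈ 0.72261, so ∠P ≈ 43.73°.

∠P ≈ 43.73°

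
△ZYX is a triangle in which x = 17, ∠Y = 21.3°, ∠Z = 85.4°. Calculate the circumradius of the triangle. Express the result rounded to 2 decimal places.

8.87

The third angle is ∠X = 180° − ∠Z − ∠Y = 73.30°.
Law of sines: z = x·sin Z/sin X ≈ 17.691.
Law of sines: y = x·sin Y/sin X ≈ 6.4472.
Circumradius = x/(2 sin X) ≈ 8.8743.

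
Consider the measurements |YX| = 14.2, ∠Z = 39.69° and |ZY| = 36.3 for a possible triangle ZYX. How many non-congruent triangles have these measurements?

|ZY|·sin Z = 36.3·sin(39.69°) ≈ 23.18.
Since |YX| = 14.2 < 23.18 = |ZY| sin Z, no triangle exists.

0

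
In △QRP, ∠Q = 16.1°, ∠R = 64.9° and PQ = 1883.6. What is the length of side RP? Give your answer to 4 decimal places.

576.8197

The third angle is ∠P = 180° − ∠Q − ∠R = 99.00°.
Law of sines: RP = PQ·sin Q/sin R ≈ 576.82.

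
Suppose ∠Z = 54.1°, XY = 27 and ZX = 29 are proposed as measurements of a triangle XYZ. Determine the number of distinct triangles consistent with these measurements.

ZX·sin Z = 29·sin(54.1°) ≈ 23.49.
Since ZX sin Z < XY < ZX (23.49 < 27 < 29), two triangles exist.

2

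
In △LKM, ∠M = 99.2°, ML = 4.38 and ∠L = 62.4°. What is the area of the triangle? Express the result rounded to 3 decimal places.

The third angle is ∠K = 180° − ∠M − ∠L = 18.40°.
Law of sines: KM = ML·sin L/sin K ≈ 12.297.
Law of sines: LK = ML·sin M/sin K ≈ 13.698.
Area = ½·ML·KM·sin M ≈ 26.584.

26.584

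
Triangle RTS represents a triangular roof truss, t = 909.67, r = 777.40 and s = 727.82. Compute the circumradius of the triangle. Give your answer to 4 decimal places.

472.5054

By the law of cosines, cos R = (t² + s² − r²) / (2·t·s) ≈ 0.56857, so ∠R ≈ 55.35°.
Circumradius = r/(2 sin R) ≈ 472.51.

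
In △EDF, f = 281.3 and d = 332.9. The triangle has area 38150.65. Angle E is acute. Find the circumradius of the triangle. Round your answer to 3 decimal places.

From area = ½·d·f·sin E, we get sin E = 2·area/(d·f) ≈ 0.81480.
Taking the acute solution, ∠E ≈ 0.952 rad.
Law of cosines then gives e ≈ 285.26.
Circumradius = e/(2 sin E) ≈ 175.05.

R ≈ 175.048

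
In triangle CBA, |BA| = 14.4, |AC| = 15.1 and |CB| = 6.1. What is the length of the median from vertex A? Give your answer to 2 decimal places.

Median from A: ½√(2·|BA|² + 2·|AC|² − |CB|²) ≈ 14.435.

14.44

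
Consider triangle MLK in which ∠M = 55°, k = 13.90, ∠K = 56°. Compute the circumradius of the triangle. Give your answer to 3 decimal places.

The third angle is ∠L = 180° − ∠K − ∠M = 69.00°.
Law of sines: m = k·sin M/sin K ≈ 13.734.
Law of sines: l = k·sin L/sin K ≈ 15.653.
Circumradius = k/(2 sin K) ≈ 8.3832.

R ≈ 8.383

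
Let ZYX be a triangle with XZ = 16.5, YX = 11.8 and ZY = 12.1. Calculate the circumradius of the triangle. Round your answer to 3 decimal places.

By the law of cosines, cos Z = (XZ² + ZY² − YX²) / (2·XZ·ZY) ≈ 0.69977, so ∠Z ≈ 45.59°.
Circumradius = YX/(2 sin Z) ≈ 8.2591.

8.259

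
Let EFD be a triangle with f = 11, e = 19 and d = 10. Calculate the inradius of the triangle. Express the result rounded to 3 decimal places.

Semiperimeter s = (19 + 11 + 10)/2 = 20.
Heron's formula: area = √(20·1·9·10) ≈ 42.426.
Inradius = area/s = 42.426/20 ≈ 2.1213.

2.121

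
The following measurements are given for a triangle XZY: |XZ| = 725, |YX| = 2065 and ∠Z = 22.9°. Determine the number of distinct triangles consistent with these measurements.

1

|XZ|·sin Z = 725·sin(22.9°) ≈ 282.1.
Since |YX| ≥ |XZ|, exactly one triangle exists.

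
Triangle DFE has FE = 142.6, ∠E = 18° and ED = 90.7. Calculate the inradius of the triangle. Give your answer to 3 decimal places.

r ≈ 13.492

By the law of cosines, DF² = FE² + ED² − 2·FE·ED·cos E = 3959.7, so DF ≈ 62.926.
Area = ½·FE·ED·sin E ≈ 1998.4.
Semiperimeter s = (142.6+90.7+62.926)/2 = 148.11.
Inradius = area/s = 1998.4/148.11 ≈ 13.492.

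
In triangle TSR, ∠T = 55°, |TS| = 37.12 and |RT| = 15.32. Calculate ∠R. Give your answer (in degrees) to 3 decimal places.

By the law of cosines, |SR|² = |RT|² + |TS|² − 2·|RT|·|TS|·cos T = 960.24, so |SR| ≈ 30.988.
Law of cosines again: cos R = (|SR|² + |RT|² − |TS|²)/(2·|SR|·|RT|) ≈ -0.19269, so ∠R ≈ 101.11°.

101.110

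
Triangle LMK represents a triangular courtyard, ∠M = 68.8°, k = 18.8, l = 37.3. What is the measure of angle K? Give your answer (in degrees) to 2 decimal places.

∠K ≈ 29.88°

By the law of cosines, m² = k² + l² − 2·k·l·cos M = 1237.6, so m ≈ 35.179.
Law of cosines again: cos K = (l² + m² − k²)/(2·l·m) ≈ 0.86704, so ∠K ≈ 29.88°.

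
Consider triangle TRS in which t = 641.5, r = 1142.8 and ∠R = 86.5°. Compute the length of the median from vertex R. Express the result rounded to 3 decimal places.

Law of sines: sin T = t·sin R/r ≈ 0.56029.
Since r ≥ t, only the acute value applies: ∠T ≈ 34.08°.
Then ∠S = 180° − ∠R − ∠T ≈ 59.42°.
Law of sines gives s = r·sin S/sin R ≈ 985.74.
Median from R: ½√(2·s² + 2·t² − r²) ≈ 604.24.

604.237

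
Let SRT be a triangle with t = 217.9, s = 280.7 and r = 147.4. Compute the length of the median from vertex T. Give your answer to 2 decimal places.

m_T ≈ 195.93

Median from T: ½√(2·s² + 2·r² − t²) ≈ 195.93.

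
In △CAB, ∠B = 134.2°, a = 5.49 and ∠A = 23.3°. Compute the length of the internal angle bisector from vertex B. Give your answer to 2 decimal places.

The third angle is ∠C = 180° − ∠A − ∠B = 22.50°.
Law of sines: c = a·sin C/sin A ≈ 5.3115.
Law of sines: b = a·sin B/sin A ≈ 9.9504.
The bisector from B has length 2·c·a·cos(∠B/2)/(c+a) ≈ 2.101.

t_B ≈ 2.10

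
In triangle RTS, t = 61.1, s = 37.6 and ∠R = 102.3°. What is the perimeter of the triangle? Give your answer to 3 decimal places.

By the law of cosines, r² = t² + s² − 2·t·s·cos R = 6125.8, so r ≈ 78.267.
Semiperimeter p = (78.267+61.1+37.6)/2 = 88.484.
Perimeter = 78.267 + 61.1 + 37.6 = 176.97.

176.967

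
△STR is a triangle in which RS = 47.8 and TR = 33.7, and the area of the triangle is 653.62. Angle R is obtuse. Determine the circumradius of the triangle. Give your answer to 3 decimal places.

From area = ½·TR·RS·sin R, we get sin R = 2·area/(TR·RS) ≈ 0.81152.
Taking the obtuse solution, ∠R ≈ 125.76°.
Law of cosines then gives ST ≈ 72.822.
Circumradius = ST/(2 sin R) ≈ 44.868.

44.868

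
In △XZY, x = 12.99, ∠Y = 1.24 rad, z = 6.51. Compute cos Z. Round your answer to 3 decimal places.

0.870

By the law of cosines, y² = x² + z² − 2·x·z·cos Y = 156.19, so y ≈ 12.497.
Law of cosines again: cos Z = (y² + x² − z²)/(2·y·x) ≈ 0.87022, so ∠Z ≈ 0.515 rad.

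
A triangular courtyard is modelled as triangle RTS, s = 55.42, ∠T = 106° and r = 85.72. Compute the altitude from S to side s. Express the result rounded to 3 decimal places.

82.399

By the law of cosines, t² = s² + r² − 2·s·r·cos T = 13038, so t ≈ 114.18.
Area = ½·s·r·sin T ≈ 2283.3.
The altitude from S has length 2·area/s ≈ 82.399.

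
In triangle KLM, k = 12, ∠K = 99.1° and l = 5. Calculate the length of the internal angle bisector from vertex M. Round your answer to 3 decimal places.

Law of sines: sin L = l·sin K/k ≈ 0.41142.
Since k ≥ l, only the acute value applies: ∠L ≈ 24.29°.
Then ∠M = 180° − ∠K − ∠L ≈ 56.61°.
Law of sines gives m = k·sin M/sin K ≈ 10.147.
The bisector from M has length 2·k·l·cos(∠M/2)/(k+l) ≈ 6.215.

t_M ≈ 6.215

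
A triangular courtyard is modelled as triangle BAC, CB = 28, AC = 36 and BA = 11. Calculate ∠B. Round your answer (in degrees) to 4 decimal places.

∠B ≈ 129.4007°

By the law of cosines, cos B = (CB² + BA² − AC²) / (2·CB·BA) ≈ -0.63474, so ∠B ≈ 129.40°.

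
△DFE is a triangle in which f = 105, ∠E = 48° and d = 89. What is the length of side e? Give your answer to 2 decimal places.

80.25

By the law of cosines, e² = d² + f² − 2·d·f·cos E = 6439.9, so e ≈ 80.249.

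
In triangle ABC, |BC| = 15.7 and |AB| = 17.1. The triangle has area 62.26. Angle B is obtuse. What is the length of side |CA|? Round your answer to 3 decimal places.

From area = ½·|AB|·|BC|·sin B, we get sin B = 2·area/(|AB|·|BC|) ≈ 0.46381.
Taking the obtuse solution, ∠B ≈ 152.37°.
Law of cosines then gives |CA| ≈ 31.853.

31.853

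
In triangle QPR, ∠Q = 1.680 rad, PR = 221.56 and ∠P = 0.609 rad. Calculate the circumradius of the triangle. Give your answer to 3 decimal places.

111.444

The third angle is ∠R = π − ∠Q − ∠P = 0.853 rad.
Law of sines: RQ = PR·sin P/sin Q ≈ 127.5.
Law of sines: QP = PR·sin R/sin Q ≈ 167.83.
Circumradius = PR/(2 sin Q) ≈ 111.44.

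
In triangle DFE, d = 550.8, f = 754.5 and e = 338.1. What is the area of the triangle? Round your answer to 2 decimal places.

85052.86

Semiperimeter s = (550.8 + 754.5 + 338.1)/2 = 821.7.
Heron's formula: area = √(821.7·270.9·67.2·483.6) ≈ 85053.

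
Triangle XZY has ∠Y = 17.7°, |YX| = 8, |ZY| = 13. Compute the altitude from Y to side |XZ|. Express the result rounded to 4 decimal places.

h_Y ≈ 5.3564

By the law of cosines, |XZ|² = |ZY|² + |YX|² − 2·|ZY|·|YX|·cos Y = 34.846, so |XZ| ≈ 5.9031.
Area = ½·|ZY|·|YX|·sin Y ≈ 15.81.
The altitude from Y has length 2·area/|XZ| ≈ 5.3564.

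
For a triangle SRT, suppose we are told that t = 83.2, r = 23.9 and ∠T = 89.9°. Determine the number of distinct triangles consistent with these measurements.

1

r·sin T = 23.9·sin(89.9°) ≈ 23.9.
Since t ≥ r, exactly one triangle exists.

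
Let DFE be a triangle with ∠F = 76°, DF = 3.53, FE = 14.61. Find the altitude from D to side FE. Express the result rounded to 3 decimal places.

By the law of cosines, ED² = DF² + FE² − 2·DF·FE·cos F = 200.96, so ED ≈ 14.176.
Area = ½·DF·FE·sin F ≈ 25.021.
The altitude from D has length 2·area/FE ≈ 3.4251.

h_D ≈ 3.425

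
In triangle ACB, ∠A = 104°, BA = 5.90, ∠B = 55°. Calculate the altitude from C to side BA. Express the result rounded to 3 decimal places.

The third angle is ∠C = 180° − ∠B − ∠A = 21.00°.
Law of sines: CB = BA·sin A/sin C ≈ 15.974.
Law of sines: AC = BA·sin B/sin C ≈ 13.486.
Area = ½·BA·CB·sin B ≈ 38.602.
The altitude from C has length 2·area/BA ≈ 13.086.

h_C ≈ 13.086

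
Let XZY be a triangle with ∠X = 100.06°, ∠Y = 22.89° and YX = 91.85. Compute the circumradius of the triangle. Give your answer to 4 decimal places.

The third angle is ∠Z = 180° − ∠Y − ∠X = 57.05°.
Law of sines: ZY = YX·sin X/sin Z ≈ 107.77.
Law of sines: XZ = YX·sin Y/sin Z ≈ 42.575.
Circumradius = YX/(2 sin Z) ≈ 54.728.

54.7283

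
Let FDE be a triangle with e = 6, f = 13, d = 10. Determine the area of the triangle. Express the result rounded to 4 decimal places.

Semiperimeter s = (13 + 10 + 6)/2 = 14.5.
Heron's formula: area = √(14.5·1.5·4.5·8.5) ≈ 28.843.

28.8433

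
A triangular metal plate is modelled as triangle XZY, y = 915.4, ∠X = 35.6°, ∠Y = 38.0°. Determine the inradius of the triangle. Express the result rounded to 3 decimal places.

The third angle is ∠Z = 180° − ∠Y − ∠X = 106.40°.
Law of sines: x = y·sin X/sin Y ≈ 865.53.
Law of sines: z = y·sin Z/sin Y ≈ 1426.4.
Area = ½·y·x·sin Z ≈ 3.8004e+05.
Semiperimeter s = (865.53+1426.4+915.4)/2 = 1603.6.
Inradius = area/s = 3.8004e+05/1603.6 ≈ 236.98.

236.983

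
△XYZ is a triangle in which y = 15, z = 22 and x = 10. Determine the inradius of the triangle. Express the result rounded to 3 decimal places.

Semiperimeter s = (10 + 15 + 22)/2 = 23.5.
Heron's formula: area = √(23.5·13.5·8.5·1.5) ≈ 63.6.
Inradius = area/s = 63.6/23.5 ≈ 2.7064.

2.706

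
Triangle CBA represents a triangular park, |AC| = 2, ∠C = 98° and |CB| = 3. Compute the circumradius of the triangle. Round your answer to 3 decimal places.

By the law of cosines, |BA|² = |AC|² + |CB|² − 2·|AC|·|CB|·cos C = 14.67, so |BA| ≈ 3.8302.
Area = ½·|AC|·|CB|·sin C ≈ 2.9708.
Circumradius = |BA|/(2 sin C) ≈ 1.9339.

1.934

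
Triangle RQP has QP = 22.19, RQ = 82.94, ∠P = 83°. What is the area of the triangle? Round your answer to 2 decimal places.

area ≈ 910.35

Law of sines: sin R = QP·sin P/RQ ≈ 0.26555.
Since RQ ≥ QP, only the acute value applies: ∠R ≈ 15.40°.
Then ∠Q = 180° − ∠P − ∠R ≈ 81.60°.
Law of sines gives PR = RQ·sin Q/sin P ≈ 82.667.
Area = ½·RQ·QP·sin Q ≈ 910.35.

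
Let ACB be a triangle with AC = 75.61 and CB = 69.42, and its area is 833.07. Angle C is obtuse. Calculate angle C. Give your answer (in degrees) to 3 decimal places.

From area = ½·AC·CB·sin C, we get sin C = 2·area/(AC·CB) ≈ 0.31743.
Taking the obtuse solution, ∠C ≈ 161.49°.

∠C ≈ 161.492°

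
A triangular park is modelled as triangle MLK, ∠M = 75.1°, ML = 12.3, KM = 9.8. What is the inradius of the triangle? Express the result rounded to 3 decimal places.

r ≈ 3.262

By the law of cosines, LK² = KM² + ML² − 2·KM·ML·cos M = 185.34, so LK ≈ 13.614.
Area = ½·KM·ML·sin M ≈ 58.243.
Semiperimeter s = (13.614+9.8+12.3)/2 = 17.857.
Inradius = area/s = 58.243/17.857 ≈ 3.2617.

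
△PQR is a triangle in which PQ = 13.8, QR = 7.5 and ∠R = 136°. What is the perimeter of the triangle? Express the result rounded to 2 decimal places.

perimeter ≈ 28.68

Law of sines: sin P = QR·sin R/PQ ≈ 0.37753.
Since PQ ≥ QR, only the acute value applies: ∠P ≈ 22.18°.
Then ∠Q = 180° − ∠R − ∠P ≈ 21.82°.
Law of sines gives RP = PQ·sin Q/sin R ≈ 7.3837.
Semiperimeter s = (7.5+7.3837+13.8)/2 = 14.342.
Perimeter = 7.5 + 7.3837 + 13.8 = 28.684.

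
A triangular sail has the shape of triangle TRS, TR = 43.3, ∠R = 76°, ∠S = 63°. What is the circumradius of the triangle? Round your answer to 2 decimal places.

The third angle is ∠T = 180° − ∠R − ∠S = 41.00°.
Law of sines: RS = TR·sin T/sin S ≈ 31.882.
Law of sines: ST = TR·sin R/sin S ≈ 47.153.
Circumradius = TR/(2 sin S) ≈ 24.298.

24.30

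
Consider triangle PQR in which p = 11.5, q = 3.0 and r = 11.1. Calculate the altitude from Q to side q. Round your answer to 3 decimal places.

11.100

Semiperimeter s = (11.5 + 3 + 11.1)/2 = 12.8.
Heron's formula: area = √(12.8·1.3·9.8·1.7) ≈ 16.65.
The altitude from Q has length 2·area/q ≈ 11.1.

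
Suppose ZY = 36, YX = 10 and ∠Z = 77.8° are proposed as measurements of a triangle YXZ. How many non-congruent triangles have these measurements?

0

ZY·sin Z = 36·sin(77.8°) ≈ 35.19.
Since YX = 10 < 35.19 = ZY sin Z, no triangle exists.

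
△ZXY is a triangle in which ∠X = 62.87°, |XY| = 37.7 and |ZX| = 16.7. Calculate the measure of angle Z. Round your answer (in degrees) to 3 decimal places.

By the law of cosines, |YZ|² = |ZX|² + |XY|² − 2·|ZX|·|XY|·cos X = 1126, so |YZ| ≈ 33.556.
Law of cosines again: cos Z = (|YZ|² + |ZX|² − |XY|²)/(2·|YZ|·|ZX|) ≈ -0.01465, so ∠Z ≈ 90.84°.

∠Z ≈ 90.839°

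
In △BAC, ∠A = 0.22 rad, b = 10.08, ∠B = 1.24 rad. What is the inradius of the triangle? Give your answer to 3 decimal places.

The third angle is ∠C = π − ∠B − ∠A = 1.682 rad.
Law of sines: a = b·sin A/sin B ≈ 2.3259.
Law of sines: c = b·sin C/sin B ≈ 10.592.
Area = ½·b·a·sin C ≈ 11.65.
Semiperimeter s = (10.08+2.3259+10.592)/2 = 11.499.
Inradius = area/s = 11.65/11.499 ≈ 1.0132.

1.013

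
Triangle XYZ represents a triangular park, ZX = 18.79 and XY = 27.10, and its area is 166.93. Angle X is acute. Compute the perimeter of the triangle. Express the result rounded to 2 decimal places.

perimeter ≈ 63.74

From area = ½·ZX·XY·sin X, we get sin X = 2·area/(ZX·XY) ≈ 0.65564.
Taking the acute solution, ∠X ≈ 40.97°.
Law of cosines then gives YZ ≈ 17.846.
Perimeter = 17.846 + 18.79 + 27.1 = 63.736.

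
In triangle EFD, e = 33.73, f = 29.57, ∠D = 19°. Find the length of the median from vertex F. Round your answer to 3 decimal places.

m_F ≈ 20.329

By the law of cosines, d² = e² + f² − 2·e·f·cos D = 125.98, so d ≈ 11.224.
Median from F: ½√(2·d² + 2·e² − f²) ≈ 20.329.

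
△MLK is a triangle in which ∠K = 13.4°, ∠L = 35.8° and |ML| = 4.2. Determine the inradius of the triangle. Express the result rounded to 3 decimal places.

r ≈ 1.182

The third angle is ∠M = 180° − ∠L − ∠K = 130.80°.
Law of sines: |LK| = |ML|·sin M/sin K ≈ 13.719.
Law of sines: |KM| = |ML|·sin L/sin K ≈ 10.601.
Area = ½·|ML|·|LK|·sin L ≈ 16.853.
Semiperimeter s = (13.719+10.601+4.2)/2 = 14.26.
Inradius = area/s = 16.853/14.26 ≈ 1.1818.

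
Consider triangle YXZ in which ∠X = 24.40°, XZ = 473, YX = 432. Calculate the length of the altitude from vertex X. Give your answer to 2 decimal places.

h_X ≈ 431.99

By the law of cosines, ZY² = YX² + XZ² − 2·YX·XZ·cos X = 38182, so ZY ≈ 195.4.
Area = ½·YX·XZ·sin X ≈ 42206.
The altitude from X has length 2·area/ZY ≈ 431.99.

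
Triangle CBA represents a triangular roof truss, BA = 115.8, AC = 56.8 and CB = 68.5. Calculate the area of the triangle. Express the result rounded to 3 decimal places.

Semiperimeter s = (115.8 + 56.8 + 68.5)/2 = 120.55.
Heron's formula: area = √(120.55·4.75·63.75·52.05) ≈ 1378.4.

area ≈ 1378.418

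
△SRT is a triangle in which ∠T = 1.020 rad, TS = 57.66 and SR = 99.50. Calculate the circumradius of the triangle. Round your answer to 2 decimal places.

Law of sines: sin R = TS·sin T/SR ≈ 0.49379.
Since SR ≥ TS, only the acute value applies: ∠R ≈ 0.516 rad.
Then ∠S = π − ∠T − ∠R ≈ 1.605 rad.
Law of sines gives RT = SR·sin S/sin T ≈ 116.7.
Circumradius = SR/(2 sin T) ≈ 58.385.

58.38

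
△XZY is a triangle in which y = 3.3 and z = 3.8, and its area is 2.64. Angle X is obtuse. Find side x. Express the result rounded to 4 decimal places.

6.9339

From area = ½·z·y·sin X, we get sin X = 2·area/(z·y) ≈ 0.42105.
Taking the obtuse solution, ∠X ≈ 155.10°.
Law of cosines then gives x ≈ 6.9339.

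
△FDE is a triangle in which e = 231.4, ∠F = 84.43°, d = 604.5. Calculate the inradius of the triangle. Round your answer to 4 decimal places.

By the law of cosines, f² = d² + e² − 2·d·e·cos F = 3.9181e+05, so f ≈ 625.95.
Area = ½·d·e·sin F ≈ 69610.
Semiperimeter s = (625.95+604.5+231.4)/2 = 730.92.
Inradius = area/s = 69610/730.92 ≈ 95.236.

95.2361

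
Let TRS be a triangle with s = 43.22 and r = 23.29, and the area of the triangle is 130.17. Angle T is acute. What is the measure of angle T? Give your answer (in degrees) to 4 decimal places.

From area = ½·r·s·sin T, we get sin T = 2·area/(r·s) ≈ 0.25863.
Taking the acute solution, ∠T ≈ 14.99°.

14.9891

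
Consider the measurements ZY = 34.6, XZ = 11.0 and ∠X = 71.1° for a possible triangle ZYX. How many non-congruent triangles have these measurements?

XZ·sin X = 11.0·sin(71.1°) ≈ 10.41.
Since ZY ≥ XZ, exactly one triangle exists.

1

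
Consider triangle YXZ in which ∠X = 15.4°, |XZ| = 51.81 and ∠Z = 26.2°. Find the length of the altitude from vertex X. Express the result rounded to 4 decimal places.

The third angle is ∠Y = 180° − ∠X − ∠Z = 138.40°.
Law of sines: |ZY| = |XZ|·sin X/sin Y ≈ 20.723.
Law of sines: |YX| = |XZ|·sin Z/sin Y ≈ 34.453.
Area = ½·|XZ|·|ZY|·sin Z ≈ 237.01.
The altitude from X has length 2·area/|ZY| ≈ 22.874.

h_X ≈ 22.8744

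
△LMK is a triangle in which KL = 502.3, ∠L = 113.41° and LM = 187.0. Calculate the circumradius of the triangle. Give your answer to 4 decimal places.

327.7767

By the law of cosines, MK² = KL² + LM² − 2·KL·LM·cos L = 3.6191e+05, so MK ≈ 601.59.
Area = ½·KL·LM·sin L ≈ 43099.
Circumradius = MK/(2 sin L) ≈ 327.78.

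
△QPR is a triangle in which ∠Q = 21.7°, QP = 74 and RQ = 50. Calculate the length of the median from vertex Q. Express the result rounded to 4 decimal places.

By the law of cosines, PR² = RQ² + QP² − 2·RQ·QP·cos Q = 1100.4, so PR ≈ 33.173.
Median from Q: ½√(2·RQ² + 2·QP² − PR²) ≈ 60.934.

m_Q ≈ 60.9335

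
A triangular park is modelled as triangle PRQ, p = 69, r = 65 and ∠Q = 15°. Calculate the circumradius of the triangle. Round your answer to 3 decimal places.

By the law of cosines, q² = p² + r² − 2·p·r·cos Q = 321.65, so q ≈ 17.934.
Area = ½·p·r·sin Q ≈ 580.4.
Circumradius = q/(2 sin Q) ≈ 34.647.

34.647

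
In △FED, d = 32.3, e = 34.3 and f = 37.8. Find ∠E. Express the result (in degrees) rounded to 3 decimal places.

By the law of cosines, cos E = (d² + f² − e²) / (2·d·f) ≈ 0.53059, so ∠E ≈ 57.95°.

∠E ≈ 57.955°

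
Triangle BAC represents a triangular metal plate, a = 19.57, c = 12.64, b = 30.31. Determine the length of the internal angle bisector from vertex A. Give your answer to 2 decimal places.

t_A ≈ 17.42

By the law of cosines, cos A = (c² + b² − a²) / (2·c·b) ≈ 0.90766, so ∠A ≈ 0.433 rad.
The bisector from A has length 2·c·b·cos(∠A/2)/(c+b) ≈ 17.423.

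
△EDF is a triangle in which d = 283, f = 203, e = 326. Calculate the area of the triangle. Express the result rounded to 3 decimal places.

Semiperimeter s = (326 + 283 + 203)/2 = 406.
Heron's formula: area = √(406·80·123·203) ≈ 28478.

28477.941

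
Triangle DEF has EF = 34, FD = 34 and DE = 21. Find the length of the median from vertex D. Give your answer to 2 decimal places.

Median from D: ½√(2·FD² + 2·DE² − EF²) ≈ 22.572.

m_D ≈ 22.57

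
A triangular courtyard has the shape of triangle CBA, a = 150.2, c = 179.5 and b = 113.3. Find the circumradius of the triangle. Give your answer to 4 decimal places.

90.1435

By the law of cosines, cos C = (b² + a² − c²) / (2·b·a) ≈ 0.09333, so ∠C ≈ 84.64°.
Circumradius = c/(2 sin C) ≈ 90.143.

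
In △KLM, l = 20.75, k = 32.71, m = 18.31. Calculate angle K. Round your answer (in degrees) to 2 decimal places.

By the law of cosines, cos K = (l² + m² − k²) / (2·l·m) ≈ -0.40024, so ∠K ≈ 113.59°.

113.59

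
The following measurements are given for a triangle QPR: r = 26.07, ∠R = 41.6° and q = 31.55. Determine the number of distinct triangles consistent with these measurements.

q·sin R = 31.55·sin(41.6°) ≈ 20.95.
Since q sin R < r < q (20.95 < 26.07 < 31.55), two triangles exist.

2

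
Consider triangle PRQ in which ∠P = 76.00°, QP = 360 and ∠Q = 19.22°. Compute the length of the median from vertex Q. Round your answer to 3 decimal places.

350.394

The third angle is ∠R = 180° − ∠Q − ∠P = 84.78°.
Law of sines: RQ = QP·sin P/sin R ≈ 350.76.
Law of sines: PR = QP·sin Q/sin R ≈ 119.
Median from Q: ½√(2·RQ² + 2·QP² − PR²) ≈ 350.39.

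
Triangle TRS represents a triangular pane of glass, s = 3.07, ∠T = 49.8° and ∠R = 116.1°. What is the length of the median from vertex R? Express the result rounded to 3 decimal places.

4.361

The third angle is ∠S = 180° − ∠T − ∠R = 14.10°.
Law of sines: t = s·sin T/sin S ≈ 9.6252.
Law of sines: r = s·sin R/sin S ≈ 11.317.
Median from R: ½√(2·s² + 2·t² − r²) ≈ 4.3609.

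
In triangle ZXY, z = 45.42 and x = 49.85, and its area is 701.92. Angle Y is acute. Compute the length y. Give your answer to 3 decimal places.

31.545

From area = ½·z·x·sin Y, we get sin Y = 2·area/(z·x) ≈ 0.62002.
Taking the acute solution, ∠Y ≈ 38.32°.
Law of cosines then gives y ≈ 31.545.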